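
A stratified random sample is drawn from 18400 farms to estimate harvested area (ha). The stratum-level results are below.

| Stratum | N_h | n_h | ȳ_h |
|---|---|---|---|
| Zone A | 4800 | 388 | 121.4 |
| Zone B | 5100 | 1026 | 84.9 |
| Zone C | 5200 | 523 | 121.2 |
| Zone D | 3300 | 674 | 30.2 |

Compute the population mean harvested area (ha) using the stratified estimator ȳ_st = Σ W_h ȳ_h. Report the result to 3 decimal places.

N = Σ N_h = 18400. Stratum weights W_h = N_h/N.
ȳ_st = (4800·121.4 + 5100·84.9 + 5200·121.2 + 3300·30.2) / 18400 = 94.87011

ȳ_st ≈ 94.870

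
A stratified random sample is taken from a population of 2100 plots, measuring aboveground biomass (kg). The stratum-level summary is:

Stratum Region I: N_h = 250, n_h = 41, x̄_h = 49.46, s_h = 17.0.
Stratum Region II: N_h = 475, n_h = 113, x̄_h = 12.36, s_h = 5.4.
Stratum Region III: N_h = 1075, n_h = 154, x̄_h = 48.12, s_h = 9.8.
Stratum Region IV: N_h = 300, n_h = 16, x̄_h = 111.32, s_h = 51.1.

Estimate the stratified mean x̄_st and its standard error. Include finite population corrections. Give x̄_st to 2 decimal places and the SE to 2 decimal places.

x̄_st ≈ 49.22, SE ≈ 1.84

x̄_st = Σ W_h x̄_h = (250·49.46 + 475·12.36 + 1075·48.12 + 300·111.32)/2100 = 49.21952
V̂(x̄_st) = Σ W_h² (1 − n_h/N_h) s_h²/n_h, with W_h = N_h/N and N = 2100:
  stratum Region I: (250/2100)²·(1 − 41/250)·17.0²/41 = 0.0835145
  stratum Region II: (475/2100)²·(1 − 113/475)·5.4²/113 = 0.0100617
  stratum Region III: (1075/2100)²·(1 − 154/1075)·9.8²/154 = 0.140011
  stratum Region IV: (300/2100)²·(1 − 16/300)·51.1²/16 = 3.15299
V̂(x̄_st) = 3.38658
SE(x̄_st) = √3.38658 = 1.84027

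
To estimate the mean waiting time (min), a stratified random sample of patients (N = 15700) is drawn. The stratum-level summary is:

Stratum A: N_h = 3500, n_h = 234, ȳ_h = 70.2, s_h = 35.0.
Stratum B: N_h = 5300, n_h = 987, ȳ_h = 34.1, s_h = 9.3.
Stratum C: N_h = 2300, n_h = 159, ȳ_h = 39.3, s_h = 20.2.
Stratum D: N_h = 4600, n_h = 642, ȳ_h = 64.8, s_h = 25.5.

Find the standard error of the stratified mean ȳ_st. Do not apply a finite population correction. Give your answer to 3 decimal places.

V̂(ȳ_st) = Σ W_h² s_h²/n_h, with W_h = N_h/N and N = 15700:
  stratum A: (3500/15700)²·35.0²/234 = 0.26017
  stratum B: (5300/15700)²·9.3²/987 = 0.00998622
  stratum C: (2300/15700)²·20.2²/159 = 0.0550759
  stratum D: (4600/15700)²·25.5²/642 = 0.0869484
V̂(ȳ_st) = 0.41218
SE(ȳ_st) = √0.41218 = 0.642013

SE(ȳ_st) ≈ 0.642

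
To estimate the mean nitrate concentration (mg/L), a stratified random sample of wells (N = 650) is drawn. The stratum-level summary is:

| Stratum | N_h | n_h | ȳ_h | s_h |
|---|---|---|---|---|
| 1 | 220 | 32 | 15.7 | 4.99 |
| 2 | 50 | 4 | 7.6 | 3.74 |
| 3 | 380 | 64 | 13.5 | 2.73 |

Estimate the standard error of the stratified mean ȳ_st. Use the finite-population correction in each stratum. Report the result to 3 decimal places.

SE(ȳ_st) ≈ 0.358

V̂(ȳ_st) = Σ W_h² (1 − n_h/N_h) s_h²/n_h, with W_h = N_h/N and N = 650:
  stratum 1: (220/650)²·(1 − 32/220)·4.99²/32 = 0.0761737
  stratum 2: (50/650)²·(1 − 4/50)·3.74²/4 = 0.0190364
  stratum 3: (380/650)²·(1 − 64/380)·2.73²/64 = 0.0330971
V̂(ȳ_st) = 0.128307
SE(ȳ_st) = √0.128307 = 0.3582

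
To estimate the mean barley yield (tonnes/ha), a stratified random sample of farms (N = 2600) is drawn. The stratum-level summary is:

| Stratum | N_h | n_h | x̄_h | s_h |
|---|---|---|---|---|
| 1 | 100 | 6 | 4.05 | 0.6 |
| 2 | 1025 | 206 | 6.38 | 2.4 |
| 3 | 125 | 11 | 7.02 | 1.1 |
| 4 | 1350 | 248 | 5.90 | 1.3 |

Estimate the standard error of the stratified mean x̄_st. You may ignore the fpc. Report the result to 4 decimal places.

SE(x̄_st) ≈ 0.0808

V̂(x̄_st) = Σ W_h² s_h²/n_h, with W_h = N_h/N and N = 2600:
  stratum 1: (100/2600)²·0.6²/6 = 8.87574e-05
  stratum 2: (1025/2600)²·2.4²/206 = 0.00434567
  stratum 3: (125/2600)²·1.1²/11 = 0.000254253
  stratum 4: (1350/2600)²·1.3²/248 = 0.0018372
V̂(x̄_st) = 0.00652587
SE(x̄_st) = √0.00652587 = 0.0807829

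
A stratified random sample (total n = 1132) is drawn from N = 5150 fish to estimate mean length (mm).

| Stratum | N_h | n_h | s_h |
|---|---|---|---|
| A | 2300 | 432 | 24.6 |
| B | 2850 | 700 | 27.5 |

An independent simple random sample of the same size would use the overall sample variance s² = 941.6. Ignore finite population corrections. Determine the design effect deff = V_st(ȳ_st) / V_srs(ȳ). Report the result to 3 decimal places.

deff ≈ 0.734

V̂(ȳ_st) = Σ W_h² s_h²/n_h, with W_h = N_h/N and N = 5150:
  stratum A: (2300/5150)²·24.6²/432 = 0.279401
  stratum B: (2850/5150)²·27.5²/700 = 0.330859
V_st = 0.61026
V_srs = s²/n = 941.6/1132 = 0.831802
deff = V_st / V_srs = 0.61026/0.831802 = 0.7337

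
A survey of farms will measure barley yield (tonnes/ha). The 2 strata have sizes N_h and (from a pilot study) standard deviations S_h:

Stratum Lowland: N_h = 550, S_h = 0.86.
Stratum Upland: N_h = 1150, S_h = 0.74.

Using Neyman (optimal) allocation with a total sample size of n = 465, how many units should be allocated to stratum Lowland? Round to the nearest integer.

Neyman allocation: n_h = n · N_h S_h / Σ N_i S_i, with n = 465.
  stratum Lowland: N_h·S_h = 550·0.86 = 473.00
  stratum Upland: N_h·S_h = 1150·0.74 = 851.00
Σ N_h S_h = 1324.00
n for stratum Lowland = 465·473.00/1324.00 = 166.122 → 166

166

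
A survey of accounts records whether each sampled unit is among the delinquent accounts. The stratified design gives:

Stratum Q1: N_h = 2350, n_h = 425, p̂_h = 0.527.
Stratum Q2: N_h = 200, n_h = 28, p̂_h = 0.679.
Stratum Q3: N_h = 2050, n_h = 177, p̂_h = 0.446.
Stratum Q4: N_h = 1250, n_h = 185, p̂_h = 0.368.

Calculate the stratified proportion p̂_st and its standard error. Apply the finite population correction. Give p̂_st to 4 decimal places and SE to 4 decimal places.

p̂_st ≈ 0.4698, SE ≈ 0.0171

N = 5850; stratum weights W_h = N_h/N.
p̂_st = Σ W_h p̂_h = (2350·0.527 + 200·0.679 + 2050·0.446 + 1250·0.368)/5850 = 0.46984
V̂(p̂_st) = Σ W_h² (1 − n_h/N_h) p̂_h(1−p̂_h)/(n_h−1):
  stratum Q1: (2350/5850)²·(1 − 425/2350)·0.527·0.473/424 = 7.77128e-05
  stratum Q2: (200/5850)²·(1 − 28/200)·0.679·0.321/27 = 8.11443e-06
  stratum Q3: (2050/5850)²·(1 − 177/2050)·0.446·0.554/176 = 0.000157511
  stratum Q4: (1250/5850)²·(1 − 185/1250)·0.368·0.632/184 = 4.91694e-05
V̂(p̂_st) = 0.000292508; SE = √V̂ = 0.0171029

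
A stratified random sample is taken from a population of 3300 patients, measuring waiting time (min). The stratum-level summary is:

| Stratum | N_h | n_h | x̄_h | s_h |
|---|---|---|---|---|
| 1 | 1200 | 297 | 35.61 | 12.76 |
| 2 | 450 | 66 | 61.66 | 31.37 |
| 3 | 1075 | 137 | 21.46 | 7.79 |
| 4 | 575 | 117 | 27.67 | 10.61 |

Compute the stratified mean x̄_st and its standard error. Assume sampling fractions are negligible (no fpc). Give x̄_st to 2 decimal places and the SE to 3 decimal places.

x̄_st ≈ 33.17, SE ≈ 0.653

x̄_st = Σ W_h x̄_h = (1200·35.61 + 450·61.66 + 1075·21.46 + 575·27.67)/3300 = 33.16932
V̂(x̄_st) = Σ W_h² s_h²/n_h, with W_h = N_h/N and N = 3300:
  stratum 1: (1200/3300)²·12.76²/297 = 0.0724902
  stratum 2: (450/3300)²·31.37²/66 = 0.277257
  stratum 3: (1075/3300)²·7.79²/137 = 0.0470049
  stratum 4: (575/3300)²·10.61²/117 = 0.0292114
V̂(x̄_st) = 0.425963
SE(x̄_st) = √0.425963 = 0.652659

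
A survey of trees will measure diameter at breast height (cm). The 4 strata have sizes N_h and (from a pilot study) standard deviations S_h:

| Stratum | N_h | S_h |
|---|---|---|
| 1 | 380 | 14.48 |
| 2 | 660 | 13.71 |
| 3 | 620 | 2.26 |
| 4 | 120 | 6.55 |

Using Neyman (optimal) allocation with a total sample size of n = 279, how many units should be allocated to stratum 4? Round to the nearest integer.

13

Neyman allocation: n_h = n · N_h S_h / Σ N_i S_i, with n = 279.
  stratum 1: N_h·S_h = 380·14.48 = 5502.40
  stratum 2: N_h·S_h = 660·13.71 = 9048.60
  stratum 3: N_h·S_h = 620·2.26 = 1401.20
  stratum 4: N_h·S_h = 120·6.55 = 786.00
Σ N_h S_h = 16738.20
n for stratum 4 = 279·786.00/16738.20 = 13.101 → 13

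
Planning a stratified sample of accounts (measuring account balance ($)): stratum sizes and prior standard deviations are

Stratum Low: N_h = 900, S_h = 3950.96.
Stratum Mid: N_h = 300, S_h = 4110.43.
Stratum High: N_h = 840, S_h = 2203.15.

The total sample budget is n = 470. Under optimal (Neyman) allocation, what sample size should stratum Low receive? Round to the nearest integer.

252

Neyman allocation: n_h = n · N_h S_h / Σ N_i S_i, with n = 470.
  stratum Low: N_h·S_h = 900·3950.96 = 3555864.00
  stratum Mid: N_h·S_h = 300·4110.43 = 1233129.00
  stratum High: N_h·S_h = 840·2203.15 = 1850646.00
Σ N_h S_h = 6639639.00
n for stratum Low = 470·3555864.00/6639639.00 = 251.709 → 252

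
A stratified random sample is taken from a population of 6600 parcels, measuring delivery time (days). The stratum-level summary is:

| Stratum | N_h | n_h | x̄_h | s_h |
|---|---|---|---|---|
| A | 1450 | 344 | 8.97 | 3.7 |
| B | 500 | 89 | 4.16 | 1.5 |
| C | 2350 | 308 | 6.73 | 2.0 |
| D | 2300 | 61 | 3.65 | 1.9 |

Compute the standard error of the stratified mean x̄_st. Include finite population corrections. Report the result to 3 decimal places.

V̂(x̄_st) = Σ W_h² (1 − n_h/N_h) s_h²/n_h, with W_h = N_h/N and N = 6600:
  stratum A: (1450/6600)²·(1 − 344/1450)·3.7²/344 = 0.00146514
  stratum B: (500/6600)²·(1 − 89/500)·1.5²/89 = 0.000119266
  stratum C: (2350/6600)²·(1 − 308/2350)·2.0²/308 = 0.00143069
  stratum D: (2300/6600)²·(1 − 61/2300)·1.9²/61 = 0.00699635
V̂(x̄_st) = 0.0100114
SE(x̄_st) = √0.0100114 = 0.100057

SE(x̄_st) ≈ 0.100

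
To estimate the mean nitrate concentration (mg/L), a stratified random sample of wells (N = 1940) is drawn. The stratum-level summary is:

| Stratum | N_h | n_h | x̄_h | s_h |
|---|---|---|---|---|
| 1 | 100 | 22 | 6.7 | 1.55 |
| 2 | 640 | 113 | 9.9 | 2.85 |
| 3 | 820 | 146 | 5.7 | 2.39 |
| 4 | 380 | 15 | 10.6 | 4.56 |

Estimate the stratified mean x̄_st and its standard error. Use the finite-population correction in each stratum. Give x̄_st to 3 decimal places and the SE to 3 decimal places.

x̄_st = Σ W_h x̄_h = (100·6.7 + 640·9.9 + 820·5.7 + 380·10.6)/1940 = 8.09691
V̂(x̄_st) = Σ W_h² (1 − n_h/N_h) s_h²/n_h, with W_h = N_h/N and N = 1940:
  stratum 1: (100/1940)²·(1 − 22/100)·1.55²/22 = 0.000226325
  stratum 2: (640/1940)²·(1 − 113/640)·2.85²/113 = 0.00644167
  stratum 3: (820/1940)²·(1 − 146/820)·2.39²/146 = 0.00574531
  stratum 4: (380/1940)²·(1 − 15/380)·4.56²/15 = 0.0510871
V̂(x̄_st) = 0.0635004
SE(x̄_st) = √0.0635004 = 0.251993

x̄_st ≈ 8.097, SE ≈ 0.252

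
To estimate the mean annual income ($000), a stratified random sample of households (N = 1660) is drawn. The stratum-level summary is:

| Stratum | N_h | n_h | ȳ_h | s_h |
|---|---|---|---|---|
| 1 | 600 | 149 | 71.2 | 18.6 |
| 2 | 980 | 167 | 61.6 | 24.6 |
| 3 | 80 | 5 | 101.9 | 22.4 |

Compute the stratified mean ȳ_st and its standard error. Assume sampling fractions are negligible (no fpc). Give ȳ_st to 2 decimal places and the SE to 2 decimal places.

ȳ_st ≈ 67.01, SE ≈ 1.34

ȳ_st = Σ W_h ȳ_h = (600·71.2 + 980·61.6 + 80·101.9)/1660 = 67.01205
V̂(ȳ_st) = Σ W_h² s_h²/n_h, with W_h = N_h/N and N = 1660:
  stratum 1: (600/1660)²·18.6²/149 = 0.303337
  stratum 2: (980/1660)²·24.6²/167 = 1.26296
  stratum 3: (80/1660)²·22.4²/5 = 0.233072
V̂(ȳ_st) = 1.79937
SE(ȳ_st) = √1.79937 = 1.34141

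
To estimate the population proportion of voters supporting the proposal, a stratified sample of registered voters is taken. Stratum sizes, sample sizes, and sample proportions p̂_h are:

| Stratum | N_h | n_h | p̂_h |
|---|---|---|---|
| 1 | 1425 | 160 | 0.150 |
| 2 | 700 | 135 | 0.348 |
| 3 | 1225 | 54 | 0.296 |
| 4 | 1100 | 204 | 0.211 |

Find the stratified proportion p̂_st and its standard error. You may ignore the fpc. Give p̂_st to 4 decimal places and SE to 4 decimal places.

p̂_st ≈ 0.2364, SE ≈ 0.0217

N = 4450; stratum weights W_h = N_h/N.
p̂_st = Σ W_h p̂_h = (1425·0.150 + 700·0.348 + 1225·0.296 + 1100·0.211)/4450 = 0.23642
V̂(p̂_st) = Σ W_h² p̂_h(1−p̂_h)/(n_h−1):
  stratum 1: (1425/4450)²·0.150·0.850/159 = 8.22286e-05
  stratum 2: (700/4450)²·0.348·0.652/134 = 4.18985e-05
  stratum 3: (1225/4450)²·0.296·0.704/53 = 0.000297948
  stratum 4: (1100/4450)²·0.211·0.789/203 = 5.01105e-05
V̂(p̂_st) = 0.000472186; SE = √V̂ = 0.0217298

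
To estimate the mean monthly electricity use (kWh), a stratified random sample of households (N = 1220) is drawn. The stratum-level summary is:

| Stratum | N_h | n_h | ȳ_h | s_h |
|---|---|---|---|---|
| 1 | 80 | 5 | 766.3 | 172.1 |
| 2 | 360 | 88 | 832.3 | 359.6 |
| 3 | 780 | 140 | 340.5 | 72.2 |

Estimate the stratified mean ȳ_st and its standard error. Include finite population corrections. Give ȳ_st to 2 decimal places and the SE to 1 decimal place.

ȳ_st ≈ 513.54, SE ≈ 11.5

ȳ_st = Σ W_h ȳ_h = (80·766.3 + 360·832.3 + 780·340.5)/1220 = 513.54262
V̂(ȳ_st) = Σ W_h² (1 − n_h/N_h) s_h²/n_h, with W_h = N_h/N and N = 1220:
  stratum 1: (80/1220)²·(1 − 5/80)·172.1²/5 = 23.8794
  stratum 2: (360/1220)²·(1 − 88/360)·359.6²/88 = 96.6737
  stratum 3: (780/1220)²·(1 − 140/780)·72.2²/140 = 12.4882
V̂(ȳ_st) = 133.041
SE(ȳ_st) = √133.041 = 11.5344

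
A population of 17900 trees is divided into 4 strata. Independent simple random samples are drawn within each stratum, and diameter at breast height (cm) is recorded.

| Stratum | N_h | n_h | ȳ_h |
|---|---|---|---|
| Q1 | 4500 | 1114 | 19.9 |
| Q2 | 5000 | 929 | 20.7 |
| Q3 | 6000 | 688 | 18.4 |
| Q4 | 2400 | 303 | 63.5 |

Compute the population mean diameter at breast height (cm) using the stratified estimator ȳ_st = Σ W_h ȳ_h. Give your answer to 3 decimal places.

ȳ_st ≈ 25.466

N = Σ N_h = 17900. Stratum weights W_h = N_h/N.
ȳ_st = (4500·19.9 + 5000·20.7 + 6000·18.4 + 2400·63.5) / 17900 = 25.46648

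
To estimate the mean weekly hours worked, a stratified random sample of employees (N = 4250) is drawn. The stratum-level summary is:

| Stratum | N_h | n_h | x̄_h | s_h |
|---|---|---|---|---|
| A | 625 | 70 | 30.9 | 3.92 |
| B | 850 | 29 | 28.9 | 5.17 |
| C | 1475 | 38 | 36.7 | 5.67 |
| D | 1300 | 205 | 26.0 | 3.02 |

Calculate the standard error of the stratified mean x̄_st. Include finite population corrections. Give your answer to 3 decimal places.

V̂(x̄_st) = Σ W_h² (1 − n_h/N_h) s_h²/n_h, with W_h = N_h/N and N = 4250:
  stratum A: (625/4250)²·(1 − 70/625)·3.92²/70 = 0.0042157
  stratum B: (850/4250)²·(1 − 29/850)·5.17²/29 = 0.0356096
  stratum C: (1475/4250)²·(1 − 38/1475)·5.67²/38 = 0.0992781
  stratum D: (1300/4250)²·(1 − 205/1300)·3.02²/205 = 0.00350622
V̂(x̄_st) = 0.14261
SE(x̄_st) = √0.14261 = 0.377637

SE(x̄_st) ≈ 0.378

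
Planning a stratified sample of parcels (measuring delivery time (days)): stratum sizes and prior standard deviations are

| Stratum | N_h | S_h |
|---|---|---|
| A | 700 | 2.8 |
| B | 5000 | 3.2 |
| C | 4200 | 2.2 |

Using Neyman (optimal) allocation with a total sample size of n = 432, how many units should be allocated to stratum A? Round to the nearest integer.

31

Neyman allocation: n_h = n · N_h S_h / Σ N_i S_i, with n = 432.
  stratum A: N_h·S_h = 700·2.8 = 1960.00
  stratum B: N_h·S_h = 5000·3.2 = 16000.00
  stratum C: N_h·S_h = 4200·2.2 = 9240.00
Σ N_h S_h = 27200.00
n for stratum A = 432·1960.00/27200.00 = 31.129 → 31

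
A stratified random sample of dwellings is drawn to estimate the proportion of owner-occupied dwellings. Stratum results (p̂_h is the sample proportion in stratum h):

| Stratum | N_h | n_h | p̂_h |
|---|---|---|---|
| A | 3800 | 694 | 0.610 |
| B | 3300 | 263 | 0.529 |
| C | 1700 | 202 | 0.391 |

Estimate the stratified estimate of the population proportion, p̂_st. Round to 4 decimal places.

p̂_st ≈ 0.5373

N = 8800; stratum weights W_h = N_h/N.
p̂_st = Σ W_h p̂_h = (3800·0.610 + 3300·0.529 + 1700·0.391)/8800 = 0.53732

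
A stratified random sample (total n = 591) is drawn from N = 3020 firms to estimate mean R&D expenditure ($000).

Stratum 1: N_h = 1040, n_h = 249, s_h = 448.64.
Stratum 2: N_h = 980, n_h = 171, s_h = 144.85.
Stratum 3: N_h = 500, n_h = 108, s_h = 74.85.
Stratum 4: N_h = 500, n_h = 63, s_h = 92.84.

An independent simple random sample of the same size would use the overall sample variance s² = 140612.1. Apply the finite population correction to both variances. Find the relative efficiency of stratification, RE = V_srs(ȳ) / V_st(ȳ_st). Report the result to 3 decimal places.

RE ≈ 2.175

V̂(ȳ_st) = Σ W_h² (1 − n_h/N_h) s_h²/n_h, with W_h = N_h/N and N = 3020:
  stratum 1: (1040/3020)²·(1 − 249/1040)·448.64²/249 = 72.9109
  stratum 2: (980/3020)²·(1 − 171/980)·144.85²/171 = 10.666
  stratum 3: (500/3020)²·(1 − 108/500)·74.85²/108 = 1.11481
  stratum 4: (500/3020)²·(1 − 63/500)·92.84²/63 = 3.27769
V_st = 87.9694
V_srs = (1 − 591/3020)·140612.1/591 = 191.362
Relative efficiency = V_srs / V_st = 191.362/87.9694 = 2.1753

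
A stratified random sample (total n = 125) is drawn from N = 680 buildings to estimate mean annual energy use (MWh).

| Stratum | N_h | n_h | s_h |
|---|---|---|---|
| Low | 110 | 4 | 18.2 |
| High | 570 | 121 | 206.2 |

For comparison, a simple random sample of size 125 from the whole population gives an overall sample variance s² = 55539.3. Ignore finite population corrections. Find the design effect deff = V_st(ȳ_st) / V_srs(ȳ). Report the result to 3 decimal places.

V̂(ȳ_st) = Σ W_h² s_h²/n_h, with W_h = N_h/N and N = 680:
  stratum Low: (110/680)²·18.2²/4 = 2.16696
  stratum High: (570/680)²·206.2²/121 = 246.902
V_st = 249.069
V_srs = s²/n = 55539.3/125 = 444.314
deff = V_st / V_srs = 249.069/444.314 = 0.5606

deff ≈ 0.561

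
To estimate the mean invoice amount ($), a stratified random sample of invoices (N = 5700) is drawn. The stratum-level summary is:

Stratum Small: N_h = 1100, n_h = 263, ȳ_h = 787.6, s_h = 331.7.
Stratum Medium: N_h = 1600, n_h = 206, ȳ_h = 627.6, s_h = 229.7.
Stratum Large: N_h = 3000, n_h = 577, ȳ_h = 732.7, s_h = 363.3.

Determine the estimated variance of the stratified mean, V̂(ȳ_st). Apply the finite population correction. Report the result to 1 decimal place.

V̂(ȳ_st) ≈ 80.6

V̂(ȳ_st) = Σ W_h² (1 − n_h/N_h) s_h²/n_h, with W_h = N_h/N and N = 5700:
  stratum Small: (1100/5700)²·(1 − 263/1100)·331.7²/263 = 11.8551
  stratum Medium: (1600/5700)²·(1 − 206/1600)·229.7²/206 = 17.5828
  stratum Large: (3000/5700)²·(1 − 577/3000)·363.3²/577 = 51.1776
V̂(ȳ_st) = 80.6155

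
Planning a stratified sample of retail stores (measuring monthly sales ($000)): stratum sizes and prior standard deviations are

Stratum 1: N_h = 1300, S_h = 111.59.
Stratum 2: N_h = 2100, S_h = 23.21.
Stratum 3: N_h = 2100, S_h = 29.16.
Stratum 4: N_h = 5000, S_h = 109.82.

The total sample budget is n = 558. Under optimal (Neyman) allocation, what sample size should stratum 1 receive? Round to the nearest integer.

101

Neyman allocation: n_h = n · N_h S_h / Σ N_i S_i, with n = 558.
  stratum 1: N_h·S_h = 1300·111.59 = 145067.00
  stratum 2: N_h·S_h = 2100·23.21 = 48741.00
  stratum 3: N_h·S_h = 2100·29.16 = 61236.00
  stratum 4: N_h·S_h = 5000·109.82 = 549100.00
Σ N_h S_h = 804144.00
n for stratum 1 = 558·145067.00/804144.00 = 100.663 → 101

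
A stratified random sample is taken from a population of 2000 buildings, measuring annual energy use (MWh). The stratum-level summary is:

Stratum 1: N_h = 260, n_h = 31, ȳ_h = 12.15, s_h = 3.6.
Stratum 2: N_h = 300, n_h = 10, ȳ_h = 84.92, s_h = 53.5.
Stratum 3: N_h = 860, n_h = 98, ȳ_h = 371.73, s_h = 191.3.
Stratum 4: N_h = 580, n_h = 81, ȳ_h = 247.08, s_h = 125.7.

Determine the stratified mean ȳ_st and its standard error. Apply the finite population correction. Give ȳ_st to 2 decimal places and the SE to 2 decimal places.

ȳ_st = Σ W_h ȳ_h = (260·12.15 + 300·84.92 + 860·371.73 + 580·247.08)/2000 = 245.81460
V̂(ȳ_st) = Σ W_h² (1 − n_h/N_h) s_h²/n_h, with W_h = N_h/N and N = 2000:
  stratum 1: (260/2000)²·(1 − 31/260)·3.6²/31 = 0.00622289
  stratum 2: (300/2000)²·(1 − 10/300)·53.5²/10 = 6.22539
  stratum 3: (860/2000)²·(1 − 98/860)·191.3²/98 = 61.1783
  stratum 4: (580/2000)²·(1 − 81/580)·125.7²/81 = 14.1141
V̂(ȳ_st) = 81.524
SE(ȳ_st) = √81.524 = 9.02907

ȳ_st ≈ 245.81, SE ≈ 9.03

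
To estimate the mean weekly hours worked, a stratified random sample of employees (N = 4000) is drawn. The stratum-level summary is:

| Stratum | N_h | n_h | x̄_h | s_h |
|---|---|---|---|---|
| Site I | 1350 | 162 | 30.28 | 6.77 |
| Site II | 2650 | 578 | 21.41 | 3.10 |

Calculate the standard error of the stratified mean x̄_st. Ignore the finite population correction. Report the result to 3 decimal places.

V̂(x̄_st) = Σ W_h² s_h²/n_h, with W_h = N_h/N and N = 4000:
  stratum Site I: (1350/4000)²·6.77²/162 = 0.0322263
  stratum Site II: (2650/4000)²·3.10²/578 = 0.00729739
V̂(x̄_st) = 0.0395236
SE(x̄_st) = √0.0395236 = 0.198806

SE(x̄_st) ≈ 0.199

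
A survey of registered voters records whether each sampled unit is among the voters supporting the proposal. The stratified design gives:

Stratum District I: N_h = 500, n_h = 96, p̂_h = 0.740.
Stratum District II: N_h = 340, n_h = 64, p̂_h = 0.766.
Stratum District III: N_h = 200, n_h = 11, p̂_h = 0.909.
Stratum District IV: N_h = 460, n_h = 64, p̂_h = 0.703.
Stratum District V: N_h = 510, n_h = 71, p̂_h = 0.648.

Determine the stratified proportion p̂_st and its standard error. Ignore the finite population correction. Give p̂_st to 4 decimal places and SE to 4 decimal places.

p̂_st ≈ 0.7294, SE ≈ 0.0259

N = 2010; stratum weights W_h = N_h/N.
p̂_st = Σ W_h p̂_h = (500·0.740 + 340·0.766 + 200·0.909 + 460·0.703 + 510·0.648)/2010 = 0.72940
V̂(p̂_st) = Σ W_h² p̂_h(1−p̂_h)/(n_h−1):
  stratum District I: (500/2010)²·0.740·0.260/95 = 0.000125323
  stratum District II: (340/2010)²·0.766·0.234/63 = 8.14085e-05
  stratum District III: (200/2010)²·0.909·0.091/10 = 8.1898e-05
  stratum District IV: (460/2010)²·0.703·0.297/63 = 0.000173578
  stratum District V: (510/2010)²·0.648·0.352/70 = 0.000209782
V̂(p̂_st) = 0.000671989; SE = √V̂ = 0.0259227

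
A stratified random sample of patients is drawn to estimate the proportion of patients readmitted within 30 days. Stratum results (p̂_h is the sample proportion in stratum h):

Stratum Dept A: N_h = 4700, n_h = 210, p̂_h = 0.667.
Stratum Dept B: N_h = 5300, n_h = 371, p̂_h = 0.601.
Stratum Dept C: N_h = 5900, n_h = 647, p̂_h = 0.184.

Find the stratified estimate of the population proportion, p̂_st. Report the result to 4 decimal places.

N = 15900; stratum weights W_h = N_h/N.
p̂_st = Σ W_h p̂_h = (4700·0.667 + 5300·0.601 + 5900·0.184)/15900 = 0.46577

p̂_st ≈ 0.4658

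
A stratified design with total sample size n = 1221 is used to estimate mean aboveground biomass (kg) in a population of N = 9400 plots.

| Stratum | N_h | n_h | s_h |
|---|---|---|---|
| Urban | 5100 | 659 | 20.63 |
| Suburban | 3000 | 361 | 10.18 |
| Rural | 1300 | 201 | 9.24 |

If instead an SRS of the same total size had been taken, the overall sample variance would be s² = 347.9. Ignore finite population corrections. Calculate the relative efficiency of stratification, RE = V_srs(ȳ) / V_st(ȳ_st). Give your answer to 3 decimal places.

V̂(ȳ_st) = Σ W_h² s_h²/n_h, with W_h = N_h/N and N = 9400:
  stratum Urban: (5100/9400)²·20.63²/659 = 0.190107
  stratum Suburban: (3000/9400)²·10.18²/361 = 0.0292399
  stratum Rural: (1300/9400)²·9.24²/201 = 0.00812417
V_st = 0.227471
V_srs = s²/n = 347.9/1221 = 0.28493
Relative efficiency = V_srs / V_st = 0.28493/0.227471 = 1.2526

RE ≈ 1.253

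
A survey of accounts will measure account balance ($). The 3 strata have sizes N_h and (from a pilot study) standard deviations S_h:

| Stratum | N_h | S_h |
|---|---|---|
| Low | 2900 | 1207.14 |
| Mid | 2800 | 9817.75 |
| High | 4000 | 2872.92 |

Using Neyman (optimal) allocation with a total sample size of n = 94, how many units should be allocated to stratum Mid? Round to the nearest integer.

Neyman allocation: n_h = n · N_h S_h / Σ N_i S_i, with n = 94.
  stratum Low: N_h·S_h = 2900·1207.14 = 3500706.00
  stratum Mid: N_h·S_h = 2800·9817.75 = 27489700.00
  stratum High: N_h·S_h = 4000·2872.92 = 11491680.00
Σ N_h S_h = 42482086.00
n for stratum Mid = 94·27489700.00/42482086.00 = 60.826 → 61

61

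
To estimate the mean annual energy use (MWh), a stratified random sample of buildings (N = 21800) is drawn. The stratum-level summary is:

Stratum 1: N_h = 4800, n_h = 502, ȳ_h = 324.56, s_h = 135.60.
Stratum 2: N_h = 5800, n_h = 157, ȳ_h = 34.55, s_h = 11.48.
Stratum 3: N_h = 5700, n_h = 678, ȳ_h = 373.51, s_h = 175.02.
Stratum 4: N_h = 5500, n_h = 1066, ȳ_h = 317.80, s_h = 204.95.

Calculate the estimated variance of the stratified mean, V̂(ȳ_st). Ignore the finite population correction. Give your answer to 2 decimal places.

V̂(ȳ_st) = Σ W_h² s_h²/n_h, with W_h = N_h/N and N = 21800:
  stratum 1: (4800/21800)²·135.60²/502 = 1.77576
  stratum 2: (5800/21800)²·11.48²/157 = 0.0594192
  stratum 3: (5700/21800)²·175.02²/678 = 3.08875
  stratum 4: (5500/21800)²·204.95²/1066 = 2.50814
V̂(ȳ_st) = 7.43207

V̂(ȳ_st) ≈ 7.43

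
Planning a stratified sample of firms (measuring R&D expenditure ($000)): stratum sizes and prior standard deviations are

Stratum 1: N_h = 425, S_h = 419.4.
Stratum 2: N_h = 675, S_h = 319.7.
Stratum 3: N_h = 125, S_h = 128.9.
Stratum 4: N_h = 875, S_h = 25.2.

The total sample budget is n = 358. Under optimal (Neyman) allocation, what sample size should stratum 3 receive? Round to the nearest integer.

Neyman allocation: n_h = n · N_h S_h / Σ N_i S_i, with n = 358.
  stratum 1: N_h·S_h = 425·419.4 = 178245.00
  stratum 2: N_h·S_h = 675·319.7 = 215797.50
  stratum 3: N_h·S_h = 125·128.9 = 16112.50
  stratum 4: N_h·S_h = 875·25.2 = 22050.00
Σ N_h S_h = 432205.00
n for stratum 3 = 358·16112.50/432205.00 = 13.346 → 13

13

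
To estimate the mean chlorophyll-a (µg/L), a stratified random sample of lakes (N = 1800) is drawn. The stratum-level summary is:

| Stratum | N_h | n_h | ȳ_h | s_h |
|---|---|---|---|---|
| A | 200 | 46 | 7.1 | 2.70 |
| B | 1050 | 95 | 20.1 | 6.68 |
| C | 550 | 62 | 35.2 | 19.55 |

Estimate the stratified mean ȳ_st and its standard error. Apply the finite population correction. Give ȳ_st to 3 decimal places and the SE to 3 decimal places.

ȳ_st ≈ 23.269, SE ≈ 0.811

ȳ_st = Σ W_h ȳ_h = (200·7.1 + 1050·20.1 + 550·35.2)/1800 = 23.26944
V̂(ȳ_st) = Σ W_h² (1 − n_h/N_h) s_h²/n_h, with W_h = N_h/N and N = 1800:
  stratum A: (200/1800)²·(1 − 46/200)·2.70²/46 = 0.00150652
  stratum B: (1050/1800)²·(1 − 95/1050)·6.68²/95 = 0.145371
  stratum C: (550/1800)²·(1 − 62/550)·19.55²/62 = 0.510669
V̂(ȳ_st) = 0.657546
SE(ȳ_st) = √0.657546 = 0.810892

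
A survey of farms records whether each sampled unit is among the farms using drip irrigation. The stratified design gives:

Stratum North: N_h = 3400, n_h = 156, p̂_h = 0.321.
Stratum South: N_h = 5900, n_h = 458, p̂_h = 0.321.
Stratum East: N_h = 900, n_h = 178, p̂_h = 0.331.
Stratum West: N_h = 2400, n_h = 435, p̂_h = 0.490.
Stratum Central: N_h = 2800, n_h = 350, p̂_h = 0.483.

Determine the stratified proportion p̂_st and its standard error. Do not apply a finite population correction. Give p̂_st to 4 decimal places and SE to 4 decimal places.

N = 15400; stratum weights W_h = N_h/N.
p̂_st = Σ W_h p̂_h = (3400·0.321 + 5900·0.321 + 900·0.331 + 2400·0.490 + 2800·0.483)/15400 = 0.37738
V̂(p̂_st) = Σ W_h² p̂_h(1−p̂_h)/(n_h−1):
  stratum North: (3400/15400)²·0.321·0.679/155 = 6.85424e-05
  stratum South: (5900/15400)²·0.321·0.679/457 = 7.00037e-05
  stratum East: (900/15400)²·0.331·0.669/177 = 4.27292e-06
  stratum West: (2400/15400)²·0.490·0.510/434 = 1.39848e-05
  stratum Central: (2800/15400)²·0.483·0.517/349 = 2.3653e-05
V̂(p̂_st) = 0.000180457; SE = √V̂ = 0.0134334

p̂_st ≈ 0.3774, SE ≈ 0.0134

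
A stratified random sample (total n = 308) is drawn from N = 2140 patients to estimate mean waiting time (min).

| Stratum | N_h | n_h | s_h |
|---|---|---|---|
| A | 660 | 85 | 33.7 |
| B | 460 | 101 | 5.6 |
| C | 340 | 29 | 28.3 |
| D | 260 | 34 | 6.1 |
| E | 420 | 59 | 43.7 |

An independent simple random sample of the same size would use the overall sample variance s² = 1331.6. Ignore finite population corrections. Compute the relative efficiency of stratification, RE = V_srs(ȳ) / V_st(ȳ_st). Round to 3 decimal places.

RE ≈ 1.332

V̂(ȳ_st) = Σ W_h² s_h²/n_h, with W_h = N_h/N and N = 2140:
  stratum A: (660/2140)²·33.7²/85 = 1.27087
  stratum B: (460/2140)²·5.6²/101 = 0.0143464
  stratum C: (340/2140)²·28.3²/29 = 0.697116
  stratum D: (260/2140)²·6.1²/34 = 0.0161547
  stratum E: (420/2140)²·43.7²/59 = 1.24676
V_st = 3.24524
V_srs = s²/n = 1331.6/308 = 4.32338
Relative efficiency = V_srs / V_st = 4.32338/3.24524 = 1.3322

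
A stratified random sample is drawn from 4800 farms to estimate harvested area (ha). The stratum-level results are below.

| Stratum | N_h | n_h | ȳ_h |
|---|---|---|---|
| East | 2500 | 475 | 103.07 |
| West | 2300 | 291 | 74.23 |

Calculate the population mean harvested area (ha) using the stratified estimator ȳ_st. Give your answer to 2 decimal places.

ȳ_st ≈ 89.25

N = Σ N_h = 4800. Stratum weights W_h = N_h/N.
ȳ_st = (2500·103.07 + 2300·74.23) / 4800 = 89.2508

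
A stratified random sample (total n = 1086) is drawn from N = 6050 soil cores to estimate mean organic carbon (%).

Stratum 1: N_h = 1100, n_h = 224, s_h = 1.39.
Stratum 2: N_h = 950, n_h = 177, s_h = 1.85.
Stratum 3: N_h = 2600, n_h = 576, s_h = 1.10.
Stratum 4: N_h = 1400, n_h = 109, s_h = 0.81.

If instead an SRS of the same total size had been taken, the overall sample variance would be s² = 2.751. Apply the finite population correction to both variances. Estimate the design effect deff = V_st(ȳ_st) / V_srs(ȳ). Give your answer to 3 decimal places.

deff ≈ 0.584

V̂(ȳ_st) = Σ W_h² (1 − n_h/N_h) s_h²/n_h, with W_h = N_h/N and N = 6050:
  stratum 1: (1100/6050)²·(1 − 224/1100)·1.39²/224 = 0.000227074
  stratum 2: (950/6050)²·(1 − 177/950)·1.85²/177 = 0.000387938
  stratum 3: (2600/6050)²·(1 − 576/2600)·1.10²/576 = 0.00030202
  stratum 4: (1400/6050)²·(1 − 109/1400)·0.81²/109 = 0.000297226
V_st = 0.00121426
V_srs = (1 − 1086/6050)·2.751/1086 = 0.00207844
deff = V_st / V_srs = 0.00121426/0.00207844 = 0.5842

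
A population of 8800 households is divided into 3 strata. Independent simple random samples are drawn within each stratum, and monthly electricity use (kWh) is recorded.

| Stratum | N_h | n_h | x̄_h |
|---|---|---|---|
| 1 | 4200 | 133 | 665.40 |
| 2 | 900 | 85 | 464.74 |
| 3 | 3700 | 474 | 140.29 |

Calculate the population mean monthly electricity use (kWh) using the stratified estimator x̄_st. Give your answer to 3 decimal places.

N = Σ N_h = 8800. Stratum weights W_h = N_h/N.
x̄_st = (4200·665.40 + 900·464.74 + 3700·140.29) / 8800 = 424.09307

x̄_st ≈ 424.093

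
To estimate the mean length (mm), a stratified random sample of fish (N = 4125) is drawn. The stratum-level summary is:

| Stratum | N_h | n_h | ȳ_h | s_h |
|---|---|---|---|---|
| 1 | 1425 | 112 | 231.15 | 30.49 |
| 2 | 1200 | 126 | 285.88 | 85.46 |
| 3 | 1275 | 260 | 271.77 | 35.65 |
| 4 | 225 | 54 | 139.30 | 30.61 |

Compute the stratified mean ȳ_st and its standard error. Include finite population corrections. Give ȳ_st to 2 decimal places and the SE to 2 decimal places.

ȳ_st = Σ W_h ȳ_h = (1425·231.15 + 1200·285.88 + 1275·271.77 + 225·139.30)/4125 = 254.61673
V̂(ȳ_st) = Σ W_h² (1 − n_h/N_h) s_h²/n_h, with W_h = N_h/N and N = 4125:
  stratum 1: (1425/4125)²·(1 − 112/1425)·30.49²/112 = 0.912701
  stratum 2: (1200/4125)²·(1 − 126/1200)·85.46²/126 = 4.39029
  stratum 3: (1275/4125)²·(1 − 260/1275)·35.65²/260 = 0.37177
  stratum 4: (225/4125)²·(1 − 54/225)·30.61²/54 = 0.0392341
V̂(ȳ_st) = 5.71399
SE(ȳ_st) = √5.71399 = 2.3904

ȳ_st ≈ 254.62, SE ≈ 2.39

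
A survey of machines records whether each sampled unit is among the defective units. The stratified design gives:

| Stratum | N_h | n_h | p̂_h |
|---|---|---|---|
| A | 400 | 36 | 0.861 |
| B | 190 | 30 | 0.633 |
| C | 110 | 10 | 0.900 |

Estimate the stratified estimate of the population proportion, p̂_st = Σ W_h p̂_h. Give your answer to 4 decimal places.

p̂_st ≈ 0.8052

N = 700; stratum weights W_h = N_h/N.
p̂_st = Σ W_h p̂_h = (400·0.861 + 190·0.633 + 110·0.900)/700 = 0.80524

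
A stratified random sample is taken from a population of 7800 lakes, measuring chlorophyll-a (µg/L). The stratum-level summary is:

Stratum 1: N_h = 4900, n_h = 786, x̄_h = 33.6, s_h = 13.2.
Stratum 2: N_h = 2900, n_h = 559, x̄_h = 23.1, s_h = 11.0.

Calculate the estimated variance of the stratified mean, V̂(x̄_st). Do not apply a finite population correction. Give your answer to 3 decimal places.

V̂(x̄_st) ≈ 0.117

V̂(x̄_st) = Σ W_h² s_h²/n_h, with W_h = N_h/N and N = 7800:
  stratum 1: (4900/7800)²·13.2²/786 = 0.0874839
  stratum 2: (2900/7800)²·11.0²/559 = 0.0299213
V̂(x̄_st) = 0.117405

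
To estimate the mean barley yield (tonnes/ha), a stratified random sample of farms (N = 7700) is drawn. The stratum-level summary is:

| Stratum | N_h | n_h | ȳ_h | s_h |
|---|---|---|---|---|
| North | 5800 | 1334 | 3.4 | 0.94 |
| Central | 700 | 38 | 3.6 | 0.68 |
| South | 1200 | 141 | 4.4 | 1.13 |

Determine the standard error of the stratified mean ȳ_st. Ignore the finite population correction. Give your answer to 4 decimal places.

SE(ȳ_st) ≈ 0.0264

V̂(ȳ_st) = Σ W_h² s_h²/n_h, with W_h = N_h/N and N = 7700:
  stratum North: (5800/7700)²·0.94²/1334 = 0.000375815
  stratum Central: (700/7700)²·0.68²/38 = 0.000100565
  stratum South: (1200/7700)²·1.13²/141 = 0.000219947
V̂(ȳ_st) = 0.000696328
SE(ȳ_st) = √0.000696328 = 0.026388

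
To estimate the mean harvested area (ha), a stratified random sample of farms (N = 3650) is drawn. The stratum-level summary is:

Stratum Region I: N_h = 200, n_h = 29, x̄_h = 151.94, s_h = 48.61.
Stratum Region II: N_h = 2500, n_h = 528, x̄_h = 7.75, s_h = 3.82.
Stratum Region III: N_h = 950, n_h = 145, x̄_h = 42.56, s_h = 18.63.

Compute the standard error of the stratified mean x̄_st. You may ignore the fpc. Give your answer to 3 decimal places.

V̂(x̄_st) = Σ W_h² s_h²/n_h, with W_h = N_h/N and N = 3650:
  stratum Region I: (200/3650)²·48.61²/29 = 0.24464
  stratum Region II: (2500/3650)²·3.82²/528 = 0.0129654
  stratum Region III: (950/3650)²·18.63²/145 = 0.162151
V̂(x̄_st) = 0.419756
SE(x̄_st) = √0.419756 = 0.647886

SE(x̄_st) ≈ 0.648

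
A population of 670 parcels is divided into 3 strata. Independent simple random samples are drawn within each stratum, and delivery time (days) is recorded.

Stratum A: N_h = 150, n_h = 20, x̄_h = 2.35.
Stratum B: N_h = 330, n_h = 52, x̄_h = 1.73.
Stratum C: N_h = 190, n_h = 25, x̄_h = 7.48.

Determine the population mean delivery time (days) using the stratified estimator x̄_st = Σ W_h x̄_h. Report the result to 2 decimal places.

x̄_st ≈ 3.50

N = Σ N_h = 670. Stratum weights W_h = N_h/N.
x̄_st = (150·2.35 + 330·1.73 + 190·7.48) / 670 = 3.4994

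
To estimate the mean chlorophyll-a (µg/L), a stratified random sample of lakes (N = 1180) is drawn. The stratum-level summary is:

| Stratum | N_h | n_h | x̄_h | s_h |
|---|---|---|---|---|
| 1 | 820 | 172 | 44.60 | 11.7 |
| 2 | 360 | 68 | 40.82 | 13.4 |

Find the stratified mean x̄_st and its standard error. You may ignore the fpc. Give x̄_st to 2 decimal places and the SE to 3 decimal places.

x̄_st = Σ W_h x̄_h = (820·44.60 + 360·40.82)/1180 = 43.44678
V̂(x̄_st) = Σ W_h² s_h²/n_h, with W_h = N_h/N and N = 1180:
  stratum 1: (820/1180)²·11.7²/172 = 0.384332
  stratum 2: (360/1180)²·13.4²/68 = 0.245777
V̂(x̄_st) = 0.63011
SE(x̄_st) = √0.63011 = 0.793794

x̄_st ≈ 43.45, SE ≈ 0.794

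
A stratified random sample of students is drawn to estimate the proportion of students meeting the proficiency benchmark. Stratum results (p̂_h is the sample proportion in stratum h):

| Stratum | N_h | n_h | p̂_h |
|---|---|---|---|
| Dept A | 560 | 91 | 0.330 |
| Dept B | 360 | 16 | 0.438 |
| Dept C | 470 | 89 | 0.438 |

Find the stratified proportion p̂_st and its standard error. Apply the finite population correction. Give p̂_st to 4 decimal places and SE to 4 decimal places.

N = 1390; stratum weights W_h = N_h/N.
p̂_st = Σ W_h p̂_h = (560·0.330 + 360·0.438 + 470·0.438)/1390 = 0.39449
V̂(p̂_st) = Σ W_h² (1 − n_h/N_h) p̂_h(1−p̂_h)/(n_h−1):
  stratum Dept A: (560/1390)²·(1 − 91/560)·0.330·0.670/90 = 0.000333947
  stratum Dept B: (360/1390)²·(1 − 16/360)·0.438·0.562/15 = 0.00105184
  stratum Dept C: (470/1390)²·(1 − 89/470)·0.438·0.562/88 = 0.000259251
V̂(p̂_st) = 0.00164504; SE = √V̂ = 0.0405591

p̂_st ≈ 0.3945, SE ≈ 0.0406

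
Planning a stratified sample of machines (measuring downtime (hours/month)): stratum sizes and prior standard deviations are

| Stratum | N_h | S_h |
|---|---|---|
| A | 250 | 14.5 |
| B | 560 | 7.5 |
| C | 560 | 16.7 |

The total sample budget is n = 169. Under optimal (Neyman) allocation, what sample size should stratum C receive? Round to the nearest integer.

92

Neyman allocation: n_h = n · N_h S_h / Σ N_i S_i, with n = 169.
  stratum A: N_h·S_h = 250·14.5 = 3625.00
  stratum B: N_h·S_h = 560·7.5 = 4200.00
  stratum C: N_h·S_h = 560·16.7 = 9352.00
Σ N_h S_h = 17177.00
n for stratum C = 169·9352.00/17177.00 = 92.012 → 92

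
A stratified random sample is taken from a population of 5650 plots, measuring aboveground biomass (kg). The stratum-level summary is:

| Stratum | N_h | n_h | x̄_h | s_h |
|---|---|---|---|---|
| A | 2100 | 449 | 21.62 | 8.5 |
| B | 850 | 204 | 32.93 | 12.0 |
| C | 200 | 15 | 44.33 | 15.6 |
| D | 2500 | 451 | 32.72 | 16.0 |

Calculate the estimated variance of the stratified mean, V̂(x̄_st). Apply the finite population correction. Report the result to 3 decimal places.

V̂(x̄_st) ≈ 0.140

V̂(x̄_st) = Σ W_h² (1 − n_h/N_h) s_h²/n_h, with W_h = N_h/N and N = 5650:
  stratum A: (2100/5650)²·(1 − 449/2100)·8.5²/449 = 0.0174768
  stratum B: (850/5650)²·(1 − 204/850)·12.0²/204 = 0.0121419
  stratum C: (200/5650)²·(1 − 15/200)·15.6²/15 = 0.0188045
  stratum D: (2500/5650)²·(1 − 451/2500)·16.0²/451 = 0.0910853
V̂(x̄_st) = 0.139509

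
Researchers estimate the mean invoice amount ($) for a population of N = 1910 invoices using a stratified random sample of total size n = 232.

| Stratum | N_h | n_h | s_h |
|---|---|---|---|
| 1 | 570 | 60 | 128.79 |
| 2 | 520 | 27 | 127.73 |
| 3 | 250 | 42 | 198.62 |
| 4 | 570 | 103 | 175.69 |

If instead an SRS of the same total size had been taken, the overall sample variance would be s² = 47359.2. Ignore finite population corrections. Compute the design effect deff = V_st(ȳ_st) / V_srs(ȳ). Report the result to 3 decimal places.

deff ≈ 0.550

V̂(ȳ_st) = Σ W_h² s_h²/n_h, with W_h = N_h/N and N = 1910:
  stratum 1: (570/1910)²·128.79²/60 = 24.6205
  stratum 2: (520/1910)²·127.73²/27 = 44.788
  stratum 3: (250/1910)²·198.62²/42 = 16.092
  stratum 4: (570/1910)²·175.69²/103 = 26.6895
V_st = 112.19
V_srs = s²/n = 47359.2/232 = 204.134
deff = V_st / V_srs = 112.19/204.134 = 0.5496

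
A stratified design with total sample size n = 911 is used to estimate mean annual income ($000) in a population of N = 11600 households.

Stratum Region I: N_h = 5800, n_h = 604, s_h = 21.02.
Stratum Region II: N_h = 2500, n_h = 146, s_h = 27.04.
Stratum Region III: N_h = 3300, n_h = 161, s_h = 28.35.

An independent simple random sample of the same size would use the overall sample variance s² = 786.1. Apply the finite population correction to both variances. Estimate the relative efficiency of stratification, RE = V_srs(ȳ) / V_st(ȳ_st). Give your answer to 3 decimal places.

RE ≈ 1.036

V̂(ȳ_st) = Σ W_h² (1 − n_h/N_h) s_h²/n_h, with W_h = N_h/N and N = 11600:
  stratum Region I: (5800/11600)²·(1 − 604/5800)·21.02²/604 = 0.163836
  stratum Region II: (2500/11600)²·(1 − 146/2500)·27.04²/146 = 0.219024
  stratum Region III: (3300/11600)²·(1 − 161/3300)·28.35²/161 = 0.384299
V_st = 0.767159
V_srs = (1 − 911/11600)·786.1/911 = 0.795131
Relative efficiency = V_srs / V_st = 0.795131/0.767159 = 1.0365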